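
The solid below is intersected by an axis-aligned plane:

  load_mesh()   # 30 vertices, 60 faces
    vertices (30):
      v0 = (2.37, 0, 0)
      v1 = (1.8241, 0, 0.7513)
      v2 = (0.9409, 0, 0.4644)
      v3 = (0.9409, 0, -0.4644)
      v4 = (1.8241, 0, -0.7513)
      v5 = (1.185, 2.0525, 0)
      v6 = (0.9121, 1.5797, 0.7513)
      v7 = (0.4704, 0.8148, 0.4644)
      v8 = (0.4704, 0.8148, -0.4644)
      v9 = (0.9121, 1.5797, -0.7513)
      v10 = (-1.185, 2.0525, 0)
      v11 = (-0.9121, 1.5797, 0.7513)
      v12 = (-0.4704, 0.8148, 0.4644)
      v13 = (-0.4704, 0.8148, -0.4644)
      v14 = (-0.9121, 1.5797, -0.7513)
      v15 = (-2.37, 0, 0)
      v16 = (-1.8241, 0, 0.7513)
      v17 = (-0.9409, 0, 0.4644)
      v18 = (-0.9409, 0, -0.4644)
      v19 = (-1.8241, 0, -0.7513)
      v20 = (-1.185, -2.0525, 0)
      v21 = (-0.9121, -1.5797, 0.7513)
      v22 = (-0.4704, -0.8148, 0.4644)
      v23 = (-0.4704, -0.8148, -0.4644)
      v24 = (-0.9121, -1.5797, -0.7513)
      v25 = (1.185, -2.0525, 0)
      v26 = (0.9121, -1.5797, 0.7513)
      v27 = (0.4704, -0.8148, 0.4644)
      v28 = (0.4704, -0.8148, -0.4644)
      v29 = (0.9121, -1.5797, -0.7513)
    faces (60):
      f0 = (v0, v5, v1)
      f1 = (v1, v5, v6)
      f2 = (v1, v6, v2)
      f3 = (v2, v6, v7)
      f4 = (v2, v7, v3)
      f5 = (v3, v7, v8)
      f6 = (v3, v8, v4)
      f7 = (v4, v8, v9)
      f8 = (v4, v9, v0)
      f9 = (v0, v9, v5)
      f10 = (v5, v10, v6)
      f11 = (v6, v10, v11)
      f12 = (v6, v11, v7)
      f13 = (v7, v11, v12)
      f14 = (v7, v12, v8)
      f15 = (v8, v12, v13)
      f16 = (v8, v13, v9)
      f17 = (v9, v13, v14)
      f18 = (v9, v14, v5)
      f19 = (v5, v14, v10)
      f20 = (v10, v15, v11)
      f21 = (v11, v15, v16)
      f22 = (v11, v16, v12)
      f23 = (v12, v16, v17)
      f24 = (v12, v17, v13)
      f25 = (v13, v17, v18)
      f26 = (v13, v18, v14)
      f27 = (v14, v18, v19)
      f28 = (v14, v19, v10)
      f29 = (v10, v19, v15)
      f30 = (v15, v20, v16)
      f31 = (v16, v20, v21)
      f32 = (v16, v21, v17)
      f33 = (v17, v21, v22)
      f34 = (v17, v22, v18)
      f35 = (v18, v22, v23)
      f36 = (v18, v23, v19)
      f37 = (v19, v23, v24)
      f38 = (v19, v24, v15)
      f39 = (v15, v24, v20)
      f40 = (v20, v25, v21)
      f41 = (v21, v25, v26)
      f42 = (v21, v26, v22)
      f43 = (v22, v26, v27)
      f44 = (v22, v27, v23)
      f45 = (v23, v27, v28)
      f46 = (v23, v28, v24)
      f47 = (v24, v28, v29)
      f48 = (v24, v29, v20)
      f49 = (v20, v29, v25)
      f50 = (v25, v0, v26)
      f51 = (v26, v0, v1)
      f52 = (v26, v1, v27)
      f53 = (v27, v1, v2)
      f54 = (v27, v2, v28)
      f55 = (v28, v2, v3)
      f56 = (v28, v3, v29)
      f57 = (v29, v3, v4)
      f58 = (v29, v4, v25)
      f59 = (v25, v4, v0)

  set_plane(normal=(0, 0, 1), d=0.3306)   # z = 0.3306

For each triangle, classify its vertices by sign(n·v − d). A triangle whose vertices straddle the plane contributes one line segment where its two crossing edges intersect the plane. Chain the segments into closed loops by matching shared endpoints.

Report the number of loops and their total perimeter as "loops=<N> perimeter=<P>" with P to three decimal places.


loops=2 perimeter=18.424

Straddling triangles (24 of 60):
  (v0,v5,v1) [--+] → (1.46623, 1.14932, 0.3306)–(2.12978, 0, 0.3306)  len=1.3271
  (v1,v5,v6) [+-+] → (1.46623, 1.14932, 0.3306)–(1.06491, 1.84445, 0.3306)  len=0.8027
  (v2,v7,v3) [++-] → (0.538179, 0.697422, 0.3306)–(0.9409, 0, 0.3306)  len=0.8053
  (v3,v7,v8) [-+-] → (0.538179, 0.697422, 0.3306)–(0.4704, 0.8148, 0.3306)  len=0.1355
  (v5,v10,v6) [--+] → (-0.262198, 1.84445, 0.3306)–(1.06491, 1.84445, 0.3306)  len=1.3271
  (v6,v10,v11) [+-+] → (-0.262198, 1.84445, 0.3306)–(-1.06491, 1.84445, 0.3306)  len=0.8027
  (v7,v12,v8) [++-] → (-0.334871, 0.8148, 0.3306)–(0.4704, 0.8148, 0.3306)  len=0.8053
  (v8,v12,v13) [-+-] → (-0.334871, 0.8148, 0.3306)–(-0.4704, 0.8148, 0.3306)  len=0.1355
  (v10,v15,v11) [--+] → (-1.72847, 0.695127, 0.3306)–(-1.06491, 1.84445, 0.3306)  len=1.3271
  (v11,v15,v16) [+-+] → (-1.72847, 0.695127, 0.3306)–(-2.12978, 0, 0.3306)  len=0.8027
  (v12,v17,v13) [++-] → (-0.873121, 0.117378, 0.3306)–(-0.4704, 0.8148, 0.3306)  len=0.8053
  (v13,v17,v18) [-+-] → (-0.873121, 0.117378, 0.3306)–(-0.9409, 0, 0.3306)  len=0.1355
  (v15,v20,v16) [--+] → (-1.46623, -1.14932, 0.3306)–(-2.12978, 0, 0.3306)  len=1.3271
  (v16,v20,v21) [+-+] → (-1.46623, -1.14932, 0.3306)–(-1.06491, -1.84445, 0.3306)  len=0.8027
  (v17,v22,v18) [++-] → (-0.538179, -0.697422, 0.3306)–(-0.9409, 0, 0.3306)  len=0.8053
  (v18,v22,v23) [-+-] → (-0.538179, -0.697422, 0.3306)–(-0.4704, -0.8148, 0.3306)  len=0.1355
  (v20,v25,v21) [--+] → (0.262198, -1.84445, 0.3306)–(-1.06491, -1.84445, 0.3306)  len=1.3271
  (v21,v25,v26) [+-+] → (0.262198, -1.84445, 0.3306)–(1.06491, -1.84445, 0.3306)  len=0.8027
  (v22,v27,v23) [++-] → (0.334871, -0.8148, 0.3306)–(-0.4704, -0.8148, 0.3306)  len=0.8053
  (v23,v27,v28) [-+-] → (0.334871, -0.8148, 0.3306)–(0.4704, -0.8148, 0.3306)  len=0.1355
  (v25,v0,v26) [--+] → (1.72847, -0.695127, 0.3306)–(1.06491, -1.84445, 0.3306)  len=1.3271
  (v26,v0,v1) [+-+] → (1.72847, -0.695127, 0.3306)–(2.12978, 0, 0.3306)  len=0.8027
  (v27,v2,v28) [++-] → (0.873121, -0.117378, 0.3306)–(0.4704, -0.8148, 0.3306)  len=0.8053
  (v28,v2,v3) [-+-] → (0.873121, -0.117378, 0.3306)–(0.9409, 0, 0.3306)  len=0.1355

Chained into 2 loop(s):
  loop 1: 12 segments, perimeter = 12.7788
  loop 2: 12 segments, perimeter = 5.6452
Total perimeter = 18.424


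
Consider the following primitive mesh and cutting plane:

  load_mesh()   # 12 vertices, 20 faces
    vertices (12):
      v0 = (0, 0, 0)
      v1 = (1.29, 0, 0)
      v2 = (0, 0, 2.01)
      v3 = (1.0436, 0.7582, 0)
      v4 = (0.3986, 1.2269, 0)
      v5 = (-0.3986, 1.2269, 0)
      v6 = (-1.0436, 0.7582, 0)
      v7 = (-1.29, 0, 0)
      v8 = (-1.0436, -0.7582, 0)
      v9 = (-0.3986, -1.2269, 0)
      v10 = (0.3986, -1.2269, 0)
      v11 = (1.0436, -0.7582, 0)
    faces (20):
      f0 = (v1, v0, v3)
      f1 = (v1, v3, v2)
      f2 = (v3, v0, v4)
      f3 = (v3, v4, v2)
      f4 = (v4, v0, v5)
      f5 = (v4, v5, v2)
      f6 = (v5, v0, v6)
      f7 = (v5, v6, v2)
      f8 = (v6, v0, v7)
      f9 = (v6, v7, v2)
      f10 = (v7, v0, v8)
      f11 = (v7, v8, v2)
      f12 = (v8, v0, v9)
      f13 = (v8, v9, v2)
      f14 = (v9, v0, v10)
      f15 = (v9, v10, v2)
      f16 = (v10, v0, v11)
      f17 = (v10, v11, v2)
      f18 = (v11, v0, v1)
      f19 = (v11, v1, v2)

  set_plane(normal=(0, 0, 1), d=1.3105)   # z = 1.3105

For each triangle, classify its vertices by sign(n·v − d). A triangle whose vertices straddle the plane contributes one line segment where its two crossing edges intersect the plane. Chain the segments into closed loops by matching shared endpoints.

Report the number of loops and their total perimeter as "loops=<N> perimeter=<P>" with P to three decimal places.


loops=1 perimeter=2.775

Straddling triangles (10 of 20):
  (v1,v3,v2) [--+] → (0.363183, 0.263861, 1.3105)–(0.448933, 0, 1.3105)  len=0.2774
  (v3,v4,v2) [--+] → (0.138717, 0.426973, 1.3105)–(0.363183, 0.263861, 1.3105)  len=0.2775
  (v4,v5,v2) [--+] → (-0.138717, 0.426973, 1.3105)–(0.138717, 0.426973, 1.3105)  len=0.2774
  (v5,v6,v2) [--+] → (-0.363183, 0.263861, 1.3105)–(-0.138717, 0.426973, 1.3105)  len=0.2775
  (v6,v7,v2) [--+] → (-0.448933, 0, 1.3105)–(-0.363183, 0.263861, 1.3105)  len=0.2774
  (v7,v8,v2) [--+] → (-0.363183, -0.263861, 1.3105)–(-0.448933, 0, 1.3105)  len=0.2774
  (v8,v9,v2) [--+] → (-0.138717, -0.426973, 1.3105)–(-0.363183, -0.263861, 1.3105)  len=0.2775
  (v9,v10,v2) [--+] → (0.138717, -0.426973, 1.3105)–(-0.138717, -0.426973, 1.3105)  len=0.2774
  (v10,v11,v2) [--+] → (0.363183, -0.263861, 1.3105)–(0.138717, -0.426973, 1.3105)  len=0.2775
  (v11,v1,v2) [--+] → (0.448933, 0, 1.3105)–(0.363183, -0.263861, 1.3105)  len=0.2774

Chained into 1 loop(s):
  loop 1: 10 segments, perimeter = 2.7745
Total perimeter = 2.775


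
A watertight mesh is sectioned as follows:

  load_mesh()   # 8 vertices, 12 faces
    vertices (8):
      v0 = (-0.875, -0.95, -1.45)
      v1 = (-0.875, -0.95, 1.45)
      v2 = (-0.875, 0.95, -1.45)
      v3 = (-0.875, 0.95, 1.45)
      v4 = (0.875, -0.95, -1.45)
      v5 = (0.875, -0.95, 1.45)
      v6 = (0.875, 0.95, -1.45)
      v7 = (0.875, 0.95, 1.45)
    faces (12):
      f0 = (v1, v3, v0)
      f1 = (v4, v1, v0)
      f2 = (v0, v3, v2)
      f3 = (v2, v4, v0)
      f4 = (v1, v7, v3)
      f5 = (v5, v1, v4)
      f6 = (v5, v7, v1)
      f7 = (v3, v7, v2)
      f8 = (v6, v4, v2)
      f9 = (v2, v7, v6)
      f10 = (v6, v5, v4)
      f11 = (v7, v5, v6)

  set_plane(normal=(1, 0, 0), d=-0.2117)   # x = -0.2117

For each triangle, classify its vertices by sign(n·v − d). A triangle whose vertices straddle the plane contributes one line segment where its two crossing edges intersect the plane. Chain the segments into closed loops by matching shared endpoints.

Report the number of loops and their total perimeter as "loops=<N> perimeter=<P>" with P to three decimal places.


loops=1 perimeter=9.600

Straddling triangles (8 of 12):
  (v4,v1,v0) [+--] → (-0.2117, -0.95, 0.350817)–(-0.2117, -0.95, -1.45)  len=1.8008
  (v2,v4,v0) [-+-] → (-0.2117, 0.229846, -1.45)–(-0.2117, -0.95, -1.45)  len=1.1798
  (v1,v7,v3) [-+-] → (-0.2117, -0.229846, 1.45)–(-0.2117, 0.95, 1.45)  len=1.1798
  (v5,v1,v4) [+-+] → (-0.2117, -0.95, 1.45)–(-0.2117, -0.95, 0.350817)  len=1.0992
  (v5,v7,v1) [++-] → (-0.2117, -0.229846, 1.45)–(-0.2117, -0.95, 1.45)  len=0.7202
  (v3,v7,v2) [-+-] → (-0.2117, 0.95, 1.45)–(-0.2117, 0.95, -0.350817)  len=1.8008
  (v6,v4,v2) [++-] → (-0.2117, 0.229846, -1.45)–(-0.2117, 0.95, -1.45)  len=0.7202
  (v2,v7,v6) [-++] → (-0.2117, 0.95, -0.350817)–(-0.2117, 0.95, -1.45)  len=1.0992

Chained into 1 loop(s):
  loop 1: 8 segments, perimeter = 9.6000
Total perimeter = 9.600


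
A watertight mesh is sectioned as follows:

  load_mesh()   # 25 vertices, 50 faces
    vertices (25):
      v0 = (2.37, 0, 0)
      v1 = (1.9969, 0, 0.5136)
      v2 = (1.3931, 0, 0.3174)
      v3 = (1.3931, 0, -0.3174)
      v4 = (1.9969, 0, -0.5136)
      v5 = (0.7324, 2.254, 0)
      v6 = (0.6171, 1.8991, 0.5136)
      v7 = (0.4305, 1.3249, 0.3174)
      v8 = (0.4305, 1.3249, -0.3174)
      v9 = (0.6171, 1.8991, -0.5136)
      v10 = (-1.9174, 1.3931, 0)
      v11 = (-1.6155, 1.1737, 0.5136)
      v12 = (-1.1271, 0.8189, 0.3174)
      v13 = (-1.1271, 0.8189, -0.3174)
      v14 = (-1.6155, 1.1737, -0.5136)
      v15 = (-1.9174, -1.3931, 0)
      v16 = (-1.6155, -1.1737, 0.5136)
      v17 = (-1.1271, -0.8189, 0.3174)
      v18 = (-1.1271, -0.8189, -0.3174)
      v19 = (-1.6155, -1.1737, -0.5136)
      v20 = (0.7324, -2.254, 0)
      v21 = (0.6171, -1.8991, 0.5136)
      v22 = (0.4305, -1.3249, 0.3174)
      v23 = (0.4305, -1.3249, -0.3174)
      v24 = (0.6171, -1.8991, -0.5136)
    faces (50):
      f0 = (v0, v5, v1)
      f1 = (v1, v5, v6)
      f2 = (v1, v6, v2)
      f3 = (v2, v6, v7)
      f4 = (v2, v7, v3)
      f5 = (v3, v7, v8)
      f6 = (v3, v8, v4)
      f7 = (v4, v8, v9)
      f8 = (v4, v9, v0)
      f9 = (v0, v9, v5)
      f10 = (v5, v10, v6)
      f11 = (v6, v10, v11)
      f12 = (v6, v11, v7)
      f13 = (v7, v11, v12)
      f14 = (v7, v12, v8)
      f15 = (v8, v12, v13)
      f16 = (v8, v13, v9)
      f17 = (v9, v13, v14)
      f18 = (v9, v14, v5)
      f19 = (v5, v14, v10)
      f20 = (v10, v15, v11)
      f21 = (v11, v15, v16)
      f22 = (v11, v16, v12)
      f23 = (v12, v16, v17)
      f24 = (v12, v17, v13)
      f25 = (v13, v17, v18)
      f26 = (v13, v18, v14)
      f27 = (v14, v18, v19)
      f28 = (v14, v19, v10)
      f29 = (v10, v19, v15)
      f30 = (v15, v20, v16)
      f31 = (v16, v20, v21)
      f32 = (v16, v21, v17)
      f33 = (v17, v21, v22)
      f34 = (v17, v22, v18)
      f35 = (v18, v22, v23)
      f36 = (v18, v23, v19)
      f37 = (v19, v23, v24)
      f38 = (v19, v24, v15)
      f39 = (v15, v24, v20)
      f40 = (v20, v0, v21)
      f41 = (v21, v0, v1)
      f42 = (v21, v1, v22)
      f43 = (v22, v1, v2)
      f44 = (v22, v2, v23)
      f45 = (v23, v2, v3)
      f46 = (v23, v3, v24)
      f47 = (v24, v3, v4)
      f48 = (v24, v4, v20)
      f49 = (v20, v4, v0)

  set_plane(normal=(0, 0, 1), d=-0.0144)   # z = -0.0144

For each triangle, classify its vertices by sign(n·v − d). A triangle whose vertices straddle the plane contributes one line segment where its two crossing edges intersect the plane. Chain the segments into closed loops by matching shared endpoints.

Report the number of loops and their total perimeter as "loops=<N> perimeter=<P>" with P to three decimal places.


loops=2 perimeter=22.058

Straddling triangles (20 of 50):
  (v2,v7,v3) [++-] → (0.933636, 0.632396, -0.0144)–(1.3931, 0, -0.0144)  len=0.7817
  (v3,v7,v8) [-+-] → (0.933636, 0.632396, -0.0144)–(0.4305, 1.3249, -0.0144)  len=0.8560
  (v4,v9,v0) [--+] → (2.32085, 0.0532458, -0.0144)–(2.35954, 0, -0.0144)  len=0.0658
  (v0,v9,v5) [+-+] → (2.32085, 0.0532458, -0.0144)–(0.729167, 2.24405, -0.0144)  len=2.7080
  (v7,v12,v8) [++-] → (-0.312967, 1.08338, -0.0144)–(0.4305, 1.3249, -0.0144)  len=0.7817
  (v8,v12,v13) [-+-] → (-0.312967, 1.08338, -0.0144)–(-1.1271, 0.8189, -0.0144)  len=0.8560
  (v9,v14,v5) [--+] → (0.666571, 2.22371, -0.0144)–(0.729167, 2.24405, -0.0144)  len=0.0658
  (v5,v14,v10) [+-+] → (0.666571, 2.22371, -0.0144)–(-1.90894, 1.38695, -0.0144)  len=2.7080
  (v12,v17,v13) [++-] → (-1.1271, 0.0371524, -0.0144)–(-1.1271, 0.8189, -0.0144)  len=0.7817
  (v13,v17,v18) [-+-] → (-1.1271, 0.0371524, -0.0144)–(-1.1271, -0.8189, -0.0144)  len=0.8561
  (v14,v19,v10) [--+] → (-1.90894, 1.32113, -0.0144)–(-1.90894, 1.38695, -0.0144)  len=0.0658
  (v10,v19,v15) [+-+] → (-1.90894, 1.32113, -0.0144)–(-1.90894, -1.38695, -0.0144)  len=2.7081
  (v17,v22,v18) [++-] → (-0.383633, -1.06042, -0.0144)–(-1.1271, -0.8189, -0.0144)  len=0.7817
  (v18,v22,v23) [-+-] → (-0.383633, -1.06042, -0.0144)–(0.4305, -1.3249, -0.0144)  len=0.8560
  (v19,v24,v15) [--+] → (-1.84634, -1.40729, -0.0144)–(-1.90894, -1.38695, -0.0144)  len=0.0658
  (v15,v24,v20) [+-+] → (-1.84634, -1.40729, -0.0144)–(0.729167, -2.24405, -0.0144)  len=2.7080
  (v22,v2,v23) [++-] → (0.889964, -0.692504, -0.0144)–(0.4305, -1.3249, -0.0144)  len=0.7817
  (v23,v2,v3) [-+-] → (0.889964, -0.692504, -0.0144)–(1.3931, 0, -0.0144)  len=0.8560
  (v24,v4,v20) [--+] → (0.767853, -2.1908, -0.0144)–(0.729167, -2.24405, -0.0144)  len=0.0658
  (v20,v4,v0) [+-+] → (0.767853, -2.1908, -0.0144)–(2.35954, 0, -0.0144)  len=2.7080

Chained into 2 loop(s):
  loop 1: 10 segments, perimeter = 8.1886
  loop 2: 10 segments, perimeter = 13.8692
Total perimeter = 22.058


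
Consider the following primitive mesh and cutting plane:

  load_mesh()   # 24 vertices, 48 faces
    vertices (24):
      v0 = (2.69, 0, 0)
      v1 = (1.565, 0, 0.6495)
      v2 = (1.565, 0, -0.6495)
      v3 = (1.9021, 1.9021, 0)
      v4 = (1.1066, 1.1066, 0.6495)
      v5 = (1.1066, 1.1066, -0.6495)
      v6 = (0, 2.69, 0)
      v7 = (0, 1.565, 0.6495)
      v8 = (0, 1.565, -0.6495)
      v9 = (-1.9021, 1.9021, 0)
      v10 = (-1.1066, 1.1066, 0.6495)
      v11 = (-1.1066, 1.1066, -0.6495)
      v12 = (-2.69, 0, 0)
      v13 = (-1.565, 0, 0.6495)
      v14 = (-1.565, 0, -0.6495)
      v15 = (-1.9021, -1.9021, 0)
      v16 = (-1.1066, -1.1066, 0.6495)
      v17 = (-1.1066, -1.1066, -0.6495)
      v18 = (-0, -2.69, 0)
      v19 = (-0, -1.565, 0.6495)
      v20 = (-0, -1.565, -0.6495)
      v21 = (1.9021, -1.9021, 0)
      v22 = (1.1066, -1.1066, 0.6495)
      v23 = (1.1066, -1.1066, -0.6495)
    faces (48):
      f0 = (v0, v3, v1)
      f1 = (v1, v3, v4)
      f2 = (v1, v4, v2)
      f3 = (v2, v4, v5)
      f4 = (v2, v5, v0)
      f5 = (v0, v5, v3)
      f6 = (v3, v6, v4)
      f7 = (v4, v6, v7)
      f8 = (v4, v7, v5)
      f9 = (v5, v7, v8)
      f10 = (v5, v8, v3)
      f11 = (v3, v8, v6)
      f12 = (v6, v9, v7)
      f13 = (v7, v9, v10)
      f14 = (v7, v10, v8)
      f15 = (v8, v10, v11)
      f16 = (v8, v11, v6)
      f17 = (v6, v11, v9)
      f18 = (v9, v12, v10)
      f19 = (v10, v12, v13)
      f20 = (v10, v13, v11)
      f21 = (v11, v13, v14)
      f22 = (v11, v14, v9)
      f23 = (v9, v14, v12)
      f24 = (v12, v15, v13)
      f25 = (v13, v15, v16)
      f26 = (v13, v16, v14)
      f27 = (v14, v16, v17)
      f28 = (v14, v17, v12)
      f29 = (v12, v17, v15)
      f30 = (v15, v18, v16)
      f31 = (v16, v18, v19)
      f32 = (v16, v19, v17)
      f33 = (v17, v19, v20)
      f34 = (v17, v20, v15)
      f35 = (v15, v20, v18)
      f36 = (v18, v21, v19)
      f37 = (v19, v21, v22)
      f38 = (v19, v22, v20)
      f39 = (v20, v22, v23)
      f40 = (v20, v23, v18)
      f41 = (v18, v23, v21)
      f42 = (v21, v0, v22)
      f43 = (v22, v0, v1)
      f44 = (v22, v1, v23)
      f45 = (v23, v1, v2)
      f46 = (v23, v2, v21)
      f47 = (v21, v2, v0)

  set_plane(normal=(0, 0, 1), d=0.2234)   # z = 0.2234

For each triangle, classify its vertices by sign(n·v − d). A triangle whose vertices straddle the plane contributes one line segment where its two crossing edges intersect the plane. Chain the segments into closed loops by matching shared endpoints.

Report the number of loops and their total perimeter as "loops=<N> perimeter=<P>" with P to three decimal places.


loops=2 perimeter=23.684

Straddling triangles (32 of 48):
  (v0,v3,v1) [--+] → (1.78615, 1.24786, 0.2234)–(2.30305, 0, 0.2234)  len=1.3507
  (v1,v3,v4) [+-+] → (1.78615, 1.24786, 0.2234)–(1.62848, 1.62848, 0.2234)  len=0.4120
  (v1,v4,v2) [++-] → (1.25697, 0.743611, 0.2234)–(1.565, 0, 0.2234)  len=0.8049
  (v2,v4,v5) [-+-] → (1.25697, 0.743611, 0.2234)–(1.1066, 1.1066, 0.2234)  len=0.3929
  (v3,v6,v4) [--+] → (0.380623, 2.14538, 0.2234)–(1.62848, 1.62848, 0.2234)  len=1.3507
  (v4,v6,v7) [+-+] → (0.380623, 2.14538, 0.2234)–(0, 2.30305, 0.2234)  len=0.4120
  (v4,v7,v5) [++-] → (0.362989, 1.41463, 0.2234)–(1.1066, 1.1066, 0.2234)  len=0.8049
  (v5,v7,v8) [-+-] → (0.362989, 1.41463, 0.2234)–(0, 1.565, 0.2234)  len=0.3929
  (v6,v9,v7) [--+] → (-1.24786, 1.78615, 0.2234)–(0, 2.30305, 0.2234)  len=1.3507
  (v7,v9,v10) [+-+] → (-1.24786, 1.78615, 0.2234)–(-1.62848, 1.62848, 0.2234)  len=0.4120
  (v7,v10,v8) [++-] → (-0.743611, 1.25697, 0.2234)–(0, 1.565, 0.2234)  len=0.8049
  (v8,v10,v11) [-+-] → (-0.743611, 1.25697, 0.2234)–(-1.1066, 1.1066, 0.2234)  len=0.3929
  (v9,v12,v10) [--+] → (-2.14538, 0.380623, 0.2234)–(-1.62848, 1.62848, 0.2234)  len=1.3507
  (v10,v12,v13) [+-+] → (-2.14538, 0.380623, 0.2234)–(-2.30305, 0, 0.2234)  len=0.4120
  (v10,v13,v11) [++-] → (-1.41463, 0.362989, 0.2234)–(-1.1066, 1.1066, 0.2234)  len=0.8049
  (v11,v13,v14) [-+-] → (-1.41463, 0.362989, 0.2234)–(-1.565, 0, 0.2234)  len=0.3929
  (v12,v15,v13) [--+] → (-1.78615, -1.24786, 0.2234)–(-2.30305, 0, 0.2234)  len=1.3507
  (v13,v15,v16) [+-+] → (-1.78615, -1.24786, 0.2234)–(-1.62848, -1.62848, 0.2234)  len=0.4120
  (v13,v16,v14) [++-] → (-1.25697, -0.743611, 0.2234)–(-1.565, 0, 0.2234)  len=0.8049
  (v14,v16,v17) [-+-] → (-1.25697, -0.743611, 0.2234)–(-1.1066, -1.1066, 0.2234)  len=0.3929
  (v15,v18,v16) [--+] → (-0.380623, -2.14538, 0.2234)–(-1.62848, -1.62848, 0.2234)  len=1.3507
  (v16,v18,v19) [+-+] → (-0.380623, -2.14538, 0.2234)–(0, -2.30305, 0.2234)  len=0.4120
  (v16,v19,v17) [++-] → (-0.362989, -1.41463, 0.2234)–(-1.1066, -1.1066, 0.2234)  len=0.8049
  (v17,v19,v20) [-+-] → (-0.362989, -1.41463, 0.2234)–(0, -1.565, 0.2234)  len=0.3929
  (v18,v21,v19) [--+] → (1.24786, -1.78615, 0.2234)–(0, -2.30305, 0.2234)  len=1.3507
  (v19,v21,v22) [+-+] → (1.24786, -1.78615, 0.2234)–(1.62848, -1.62848, 0.2234)  len=0.4120
  (v19,v22,v20) [++-] → (0.743611, -1.25697, 0.2234)–(0, -1.565, 0.2234)  len=0.8049
  (v20,v22,v23) [-+-] → (0.743611, -1.25697, 0.2234)–(1.1066, -1.1066, 0.2234)  len=0.3929
  (v21,v0,v22) [--+] → (2.14538, -0.380623, 0.2234)–(1.62848, -1.62848, 0.2234)  len=1.3507
  (v22,v0,v1) [+-+] → (2.14538, -0.380623, 0.2234)–(2.30305, 0, 0.2234)  len=0.4120
  (v22,v1,v23) [++-] → (1.41463, -0.362989, 0.2234)–(1.1066, -1.1066, 0.2234)  len=0.8049
  (v23,v1,v2) [-+-] → (1.41463, -0.362989, 0.2234)–(1.565, 0, 0.2234)  len=0.3929

Chained into 2 loop(s):
  loop 1: 16 segments, perimeter = 14.1013
  loop 2: 16 segments, perimeter = 9.5823
Total perimeter = 23.684


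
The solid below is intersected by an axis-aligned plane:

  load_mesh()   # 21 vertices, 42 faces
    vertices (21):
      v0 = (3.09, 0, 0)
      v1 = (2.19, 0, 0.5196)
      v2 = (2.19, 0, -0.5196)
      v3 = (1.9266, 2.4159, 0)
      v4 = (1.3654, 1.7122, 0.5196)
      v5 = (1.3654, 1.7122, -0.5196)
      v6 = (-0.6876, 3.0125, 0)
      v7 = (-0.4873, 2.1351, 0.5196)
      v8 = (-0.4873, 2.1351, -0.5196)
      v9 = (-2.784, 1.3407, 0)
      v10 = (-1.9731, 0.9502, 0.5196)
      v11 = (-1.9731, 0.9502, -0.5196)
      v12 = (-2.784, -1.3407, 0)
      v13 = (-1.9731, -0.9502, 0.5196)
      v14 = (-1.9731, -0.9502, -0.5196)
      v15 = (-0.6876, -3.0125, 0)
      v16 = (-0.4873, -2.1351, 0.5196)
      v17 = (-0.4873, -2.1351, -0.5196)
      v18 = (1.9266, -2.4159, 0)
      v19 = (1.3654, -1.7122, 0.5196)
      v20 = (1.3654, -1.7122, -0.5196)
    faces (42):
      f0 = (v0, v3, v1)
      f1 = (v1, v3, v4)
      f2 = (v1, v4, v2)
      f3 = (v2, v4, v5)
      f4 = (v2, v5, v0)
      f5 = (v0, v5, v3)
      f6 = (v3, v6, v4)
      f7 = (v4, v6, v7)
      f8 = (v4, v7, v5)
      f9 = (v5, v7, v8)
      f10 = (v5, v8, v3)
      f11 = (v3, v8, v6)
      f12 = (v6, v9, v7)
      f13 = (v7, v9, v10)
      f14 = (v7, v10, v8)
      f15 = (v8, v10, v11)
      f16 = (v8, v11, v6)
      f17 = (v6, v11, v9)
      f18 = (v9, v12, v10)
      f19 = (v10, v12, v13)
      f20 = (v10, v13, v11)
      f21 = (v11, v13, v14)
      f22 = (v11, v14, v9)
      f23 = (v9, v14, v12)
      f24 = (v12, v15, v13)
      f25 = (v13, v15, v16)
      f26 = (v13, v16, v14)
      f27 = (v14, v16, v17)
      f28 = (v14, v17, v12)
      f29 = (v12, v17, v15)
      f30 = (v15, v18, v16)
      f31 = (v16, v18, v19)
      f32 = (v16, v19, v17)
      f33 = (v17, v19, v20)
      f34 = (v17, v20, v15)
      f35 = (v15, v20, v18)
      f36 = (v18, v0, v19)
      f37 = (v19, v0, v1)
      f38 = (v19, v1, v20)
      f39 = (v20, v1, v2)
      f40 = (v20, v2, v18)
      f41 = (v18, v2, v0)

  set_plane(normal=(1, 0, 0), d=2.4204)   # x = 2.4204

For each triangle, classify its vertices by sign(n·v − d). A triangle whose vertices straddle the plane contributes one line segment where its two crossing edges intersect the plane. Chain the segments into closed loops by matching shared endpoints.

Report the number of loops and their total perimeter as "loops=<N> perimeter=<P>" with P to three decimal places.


loops=1 perimeter=5.773

Straddling triangles (6 of 42):
  (v0,v3,v1) [+--] → (2.4204, 1.39048, 0)–(2.4204, 0, 0.386582)  len=1.4432
  (v2,v5,v0) [--+] → (2.4204, 0.664786, -0.201742)–(2.4204, 0, -0.386582)  len=0.6900
  (v0,v5,v3) [+--] → (2.4204, 0.664786, -0.201742)–(2.4204, 1.39048, 0)  len=0.7532
  (v18,v0,v19) [-+-] → (2.4204, -1.39048, 0)–(2.4204, -0.664786, 0.201742)  len=0.7532
  (v19,v0,v1) [-+-] → (2.4204, -0.664786, 0.201742)–(2.4204, 0, 0.386582)  len=0.6900
  (v18,v2,v0) [--+] → (2.4204, 0, -0.386582)–(2.4204, -1.39048, 0)  len=1.4432

Chained into 1 loop(s):
  loop 1: 6 segments, perimeter = 5.7729
Total perimeter = 5.773


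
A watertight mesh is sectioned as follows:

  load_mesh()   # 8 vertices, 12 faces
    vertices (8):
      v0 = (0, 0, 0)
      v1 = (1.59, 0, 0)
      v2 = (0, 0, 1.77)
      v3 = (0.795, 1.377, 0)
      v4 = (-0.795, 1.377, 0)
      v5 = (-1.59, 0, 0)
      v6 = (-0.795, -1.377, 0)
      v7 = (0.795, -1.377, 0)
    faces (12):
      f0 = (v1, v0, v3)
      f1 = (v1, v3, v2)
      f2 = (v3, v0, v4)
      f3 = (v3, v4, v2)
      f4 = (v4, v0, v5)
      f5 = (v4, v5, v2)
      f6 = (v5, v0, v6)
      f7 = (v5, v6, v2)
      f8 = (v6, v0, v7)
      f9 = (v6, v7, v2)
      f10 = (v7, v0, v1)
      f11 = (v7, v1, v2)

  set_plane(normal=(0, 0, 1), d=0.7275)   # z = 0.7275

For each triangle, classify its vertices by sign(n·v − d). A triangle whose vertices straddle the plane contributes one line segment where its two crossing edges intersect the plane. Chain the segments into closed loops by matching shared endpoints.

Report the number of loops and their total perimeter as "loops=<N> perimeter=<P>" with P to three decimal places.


loops=1 perimeter=5.619

Straddling triangles (6 of 12):
  (v1,v3,v2) [--+] → (0.468242, 0.81103, 0.7275)–(0.936483, 0, 0.7275)  len=0.9365
  (v3,v4,v2) [--+] → (-0.468242, 0.81103, 0.7275)–(0.468242, 0.81103, 0.7275)  len=0.9365
  (v4,v5,v2) [--+] → (-0.936483, 0, 0.7275)–(-0.468242, 0.81103, 0.7275)  len=0.9365
  (v5,v6,v2) [--+] → (-0.468242, -0.81103, 0.7275)–(-0.936483, 0, 0.7275)  len=0.9365
  (v6,v7,v2) [--+] → (0.468242, -0.81103, 0.7275)–(-0.468242, -0.81103, 0.7275)  len=0.9365
  (v7,v1,v2) [--+] → (0.936483, 0, 0.7275)–(0.468242, -0.81103, 0.7275)  len=0.9365

Chained into 1 loop(s):
  loop 1: 6 segments, perimeter = 5.6189
Total perimeter = 5.619


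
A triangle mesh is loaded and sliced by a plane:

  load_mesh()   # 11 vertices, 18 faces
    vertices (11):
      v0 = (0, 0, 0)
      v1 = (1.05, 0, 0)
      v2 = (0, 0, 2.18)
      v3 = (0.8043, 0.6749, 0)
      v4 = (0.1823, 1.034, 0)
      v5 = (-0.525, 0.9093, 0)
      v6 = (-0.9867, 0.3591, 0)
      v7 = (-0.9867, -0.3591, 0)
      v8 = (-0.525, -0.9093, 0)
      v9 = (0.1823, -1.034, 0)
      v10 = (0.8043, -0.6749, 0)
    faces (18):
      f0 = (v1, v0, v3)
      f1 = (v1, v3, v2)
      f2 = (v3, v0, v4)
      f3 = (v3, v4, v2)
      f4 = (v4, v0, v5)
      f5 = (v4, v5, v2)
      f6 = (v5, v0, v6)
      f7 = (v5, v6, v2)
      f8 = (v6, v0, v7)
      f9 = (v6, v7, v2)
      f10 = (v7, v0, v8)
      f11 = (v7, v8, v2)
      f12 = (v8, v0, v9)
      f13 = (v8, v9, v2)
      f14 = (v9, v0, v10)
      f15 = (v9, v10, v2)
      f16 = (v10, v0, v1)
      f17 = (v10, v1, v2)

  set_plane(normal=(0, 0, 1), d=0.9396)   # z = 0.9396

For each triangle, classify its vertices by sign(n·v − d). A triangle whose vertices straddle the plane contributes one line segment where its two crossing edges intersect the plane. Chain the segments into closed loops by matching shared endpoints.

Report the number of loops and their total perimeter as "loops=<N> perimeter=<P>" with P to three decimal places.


loops=1 perimeter=3.678

Straddling triangles (9 of 18):
  (v1,v3,v2) [--+] → (0.457639, 0.384012, 0.9396)–(0.59744, 0, 0.9396)  len=0.4087
  (v3,v4,v2) [--+] → (0.103727, 0.588337, 0.9396)–(0.457639, 0.384012, 0.9396)  len=0.4087
  (v4,v5,v2) [--+] → (-0.29872, 0.517383, 0.9396)–(0.103727, 0.588337, 0.9396)  len=0.4087
  (v5,v6,v2) [--+] → (-0.561423, 0.204325, 0.9396)–(-0.29872, 0.517383, 0.9396)  len=0.4087
  (v6,v7,v2) [--+] → (-0.561423, -0.204325, 0.9396)–(-0.561423, 0.204325, 0.9396)  len=0.4086
  (v7,v8,v2) [--+] → (-0.29872, -0.517383, 0.9396)–(-0.561423, -0.204325, 0.9396)  len=0.4087
  (v8,v9,v2) [--+] → (0.103727, -0.588337, 0.9396)–(-0.29872, -0.517383, 0.9396)  len=0.4087
  (v9,v10,v2) [--+] → (0.457639, -0.384012, 0.9396)–(0.103727, -0.588337, 0.9396)  len=0.4087
  (v10,v1,v2) [--+] → (0.59744, 0, 0.9396)–(0.457639, -0.384012, 0.9396)  len=0.4087

Chained into 1 loop(s):
  loop 1: 9 segments, perimeter = 3.6780
Total perimeter = 3.678


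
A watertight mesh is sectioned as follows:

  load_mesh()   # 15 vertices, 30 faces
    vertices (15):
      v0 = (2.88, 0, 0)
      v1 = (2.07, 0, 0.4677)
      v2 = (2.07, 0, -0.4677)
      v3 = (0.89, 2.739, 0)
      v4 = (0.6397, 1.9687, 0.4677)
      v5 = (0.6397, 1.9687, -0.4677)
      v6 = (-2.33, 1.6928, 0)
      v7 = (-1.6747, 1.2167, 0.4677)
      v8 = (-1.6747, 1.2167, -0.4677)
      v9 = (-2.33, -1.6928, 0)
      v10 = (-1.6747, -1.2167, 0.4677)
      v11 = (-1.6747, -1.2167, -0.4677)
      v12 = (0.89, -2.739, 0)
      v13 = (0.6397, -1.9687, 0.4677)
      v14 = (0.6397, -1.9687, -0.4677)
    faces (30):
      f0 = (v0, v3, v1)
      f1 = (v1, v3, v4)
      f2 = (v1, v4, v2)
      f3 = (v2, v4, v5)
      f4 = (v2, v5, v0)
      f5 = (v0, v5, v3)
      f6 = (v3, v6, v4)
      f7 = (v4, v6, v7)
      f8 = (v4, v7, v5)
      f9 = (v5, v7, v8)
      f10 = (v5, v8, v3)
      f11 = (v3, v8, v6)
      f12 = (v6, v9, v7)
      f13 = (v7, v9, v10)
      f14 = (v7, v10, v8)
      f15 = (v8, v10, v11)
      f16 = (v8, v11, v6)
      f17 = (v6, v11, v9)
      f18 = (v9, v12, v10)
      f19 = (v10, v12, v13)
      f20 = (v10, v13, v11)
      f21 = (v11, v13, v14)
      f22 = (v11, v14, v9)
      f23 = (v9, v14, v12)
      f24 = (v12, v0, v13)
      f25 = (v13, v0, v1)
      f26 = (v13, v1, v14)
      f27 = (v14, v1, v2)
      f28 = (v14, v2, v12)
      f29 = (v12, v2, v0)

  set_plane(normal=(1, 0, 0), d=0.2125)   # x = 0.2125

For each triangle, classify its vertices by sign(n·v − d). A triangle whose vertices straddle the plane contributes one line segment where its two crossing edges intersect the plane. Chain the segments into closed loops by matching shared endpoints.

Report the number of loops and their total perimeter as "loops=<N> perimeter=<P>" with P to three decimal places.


loops=2 perimeter=5.202

Straddling triangles (12 of 30):
  (v3,v6,v4) [+-+] → (0.2125, 2.51888, 0)–(0.2125, 1.92901, 0.40042)  len=0.7129
  (v4,v6,v7) [+--] → (0.2125, 1.92901, 0.40042)–(0.2125, 1.82989, 0.4677)  len=0.1198
  (v4,v7,v5) [+-+] → (0.2125, 1.82989, 0.4677)–(0.2125, 1.82989, -0.295041)  len=0.7627
  (v5,v7,v8) [+--] → (0.2125, 1.82989, -0.295041)–(0.2125, 1.82989, -0.4677)  len=0.1727
  (v5,v8,v3) [+-+] → (0.2125, 1.82989, -0.4677)–(0.2125, 2.33686, -0.123549)  len=0.6127
  (v3,v8,v6) [+--] → (0.2125, 2.33686, -0.123549)–(0.2125, 2.51888, 0)  len=0.2200
  (v9,v12,v10) [-+-] → (0.2125, -2.51888, 0)–(0.2125, -2.33686, 0.123549)  len=0.2200
  (v10,v12,v13) [-++] → (0.2125, -2.33686, 0.123549)–(0.2125, -1.82989, 0.4677)  len=0.6127
  (v10,v13,v11) [-+-] → (0.2125, -1.82989, 0.4677)–(0.2125, -1.82989, 0.295041)  len=0.1727
  (v11,v13,v14) [-++] → (0.2125, -1.82989, 0.295041)–(0.2125, -1.82989, -0.4677)  len=0.7627
  (v11,v14,v9) [-+-] → (0.2125, -1.82989, -0.4677)–(0.2125, -1.92901, -0.40042)  len=0.1198
  (v9,v14,v12) [-++] → (0.2125, -1.92901, -0.40042)–(0.2125, -2.51888, 0)  len=0.7129

Chained into 2 loop(s):
  loop 1: 6 segments, perimeter = 2.6009
  loop 2: 6 segments, perimeter = 2.6009
Total perimeter = 5.202


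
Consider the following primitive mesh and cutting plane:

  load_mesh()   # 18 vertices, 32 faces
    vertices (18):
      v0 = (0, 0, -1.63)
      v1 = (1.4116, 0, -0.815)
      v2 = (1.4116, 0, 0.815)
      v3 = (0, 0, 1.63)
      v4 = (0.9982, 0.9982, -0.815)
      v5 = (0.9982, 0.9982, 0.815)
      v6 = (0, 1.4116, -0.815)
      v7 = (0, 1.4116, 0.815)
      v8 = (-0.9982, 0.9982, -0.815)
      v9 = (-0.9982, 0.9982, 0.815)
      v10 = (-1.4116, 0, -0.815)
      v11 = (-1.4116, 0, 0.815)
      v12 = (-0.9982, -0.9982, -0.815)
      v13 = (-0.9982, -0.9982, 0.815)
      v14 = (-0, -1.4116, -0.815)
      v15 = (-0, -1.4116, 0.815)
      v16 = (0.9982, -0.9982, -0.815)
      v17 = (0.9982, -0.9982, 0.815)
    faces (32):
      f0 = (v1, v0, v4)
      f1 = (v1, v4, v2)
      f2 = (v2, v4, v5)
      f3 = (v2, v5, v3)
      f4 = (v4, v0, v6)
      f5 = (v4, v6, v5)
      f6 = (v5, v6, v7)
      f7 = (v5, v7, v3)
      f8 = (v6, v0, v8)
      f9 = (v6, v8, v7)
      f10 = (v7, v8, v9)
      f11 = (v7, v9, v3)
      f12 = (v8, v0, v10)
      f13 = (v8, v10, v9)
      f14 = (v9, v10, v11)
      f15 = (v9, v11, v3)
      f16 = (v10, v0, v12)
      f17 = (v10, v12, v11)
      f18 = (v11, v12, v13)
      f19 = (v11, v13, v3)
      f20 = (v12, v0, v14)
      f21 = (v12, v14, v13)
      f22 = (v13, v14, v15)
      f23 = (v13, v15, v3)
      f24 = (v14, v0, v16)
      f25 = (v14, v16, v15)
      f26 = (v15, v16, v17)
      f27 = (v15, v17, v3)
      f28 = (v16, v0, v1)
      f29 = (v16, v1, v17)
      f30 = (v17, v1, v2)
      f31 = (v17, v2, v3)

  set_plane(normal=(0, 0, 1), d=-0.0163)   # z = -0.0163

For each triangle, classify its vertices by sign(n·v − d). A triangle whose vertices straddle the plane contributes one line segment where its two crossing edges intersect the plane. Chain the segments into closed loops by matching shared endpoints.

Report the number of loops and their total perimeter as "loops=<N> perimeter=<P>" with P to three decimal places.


loops=1 perimeter=8.643

Straddling triangles (16 of 32):
  (v1,v4,v2) [--+] → (1.20077, 0.509082, -0.0163)–(1.4116, 0, -0.0163)  len=0.5510
  (v2,v4,v5) [+-+] → (1.20077, 0.509082, -0.0163)–(0.9982, 0.9982, -0.0163)  len=0.5294
  (v4,v6,v5) [--+] → (0.489118, 1.20903, -0.0163)–(0.9982, 0.9982, -0.0163)  len=0.5510
  (v5,v6,v7) [+-+] → (0.489118, 1.20903, -0.0163)–(0, 1.4116, -0.0163)  len=0.5294
  (v6,v8,v7) [--+] → (-0.509082, 1.20077, -0.0163)–(0, 1.4116, -0.0163)  len=0.5510
  (v7,v8,v9) [+-+] → (-0.509082, 1.20077, -0.0163)–(-0.9982, 0.9982, -0.0163)  len=0.5294
  (v8,v10,v9) [--+] → (-1.20903, 0.489118, -0.0163)–(-0.9982, 0.9982, -0.0163)  len=0.5510
  (v9,v10,v11) [+-+] → (-1.20903, 0.489118, -0.0163)–(-1.4116, 0, -0.0163)  len=0.5294
  (v10,v12,v11) [--+] → (-1.20077, -0.509082, -0.0163)–(-1.4116, 0, -0.0163)  len=0.5510
  (v11,v12,v13) [+-+] → (-1.20077, -0.509082, -0.0163)–(-0.9982, -0.9982, -0.0163)  len=0.5294
  (v12,v14,v13) [--+] → (-0.489118, -1.20903, -0.0163)–(-0.9982, -0.9982, -0.0163)  len=0.5510
  (v13,v14,v15) [+-+] → (-0.489118, -1.20903, -0.0163)–(0, -1.4116, -0.0163)  len=0.5294
  (v14,v16,v15) [--+] → (0.509082, -1.20077, -0.0163)–(0, -1.4116, -0.0163)  len=0.5510
  (v15,v16,v17) [+-+] → (0.509082, -1.20077, -0.0163)–(0.9982, -0.9982, -0.0163)  len=0.5294
  (v16,v1,v17) [--+] → (1.20903, -0.489118, -0.0163)–(0.9982, -0.9982, -0.0163)  len=0.5510
  (v17,v1,v2) [+-+] → (1.20903, -0.489118, -0.0163)–(1.4116, 0, -0.0163)  len=0.5294

Chained into 1 loop(s):
  loop 1: 16 segments, perimeter = 8.6433
Total perimeter = 8.643


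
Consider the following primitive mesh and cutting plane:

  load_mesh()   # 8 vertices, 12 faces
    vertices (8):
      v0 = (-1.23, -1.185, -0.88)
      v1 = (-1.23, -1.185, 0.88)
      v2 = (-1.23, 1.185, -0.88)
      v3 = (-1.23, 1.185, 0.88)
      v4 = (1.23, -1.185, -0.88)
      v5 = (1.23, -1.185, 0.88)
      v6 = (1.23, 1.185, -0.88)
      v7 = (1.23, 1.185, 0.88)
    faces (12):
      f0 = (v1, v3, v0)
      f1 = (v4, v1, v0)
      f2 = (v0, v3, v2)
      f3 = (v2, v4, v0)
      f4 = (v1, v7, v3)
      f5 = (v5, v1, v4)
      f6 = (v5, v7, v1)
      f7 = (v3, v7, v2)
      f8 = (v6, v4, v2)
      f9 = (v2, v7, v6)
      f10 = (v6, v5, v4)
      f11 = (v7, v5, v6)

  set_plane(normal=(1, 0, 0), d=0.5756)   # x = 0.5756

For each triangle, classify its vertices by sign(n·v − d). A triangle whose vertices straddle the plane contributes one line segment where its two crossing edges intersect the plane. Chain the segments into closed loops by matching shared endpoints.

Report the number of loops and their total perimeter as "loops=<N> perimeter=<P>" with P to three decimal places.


Straddling triangles (8 of 12):
  (v4,v1,v0) [+--] → (0.5756, -1.185, -0.411811)–(0.5756, -1.185, -0.88)  len=0.4682
  (v2,v4,v0) [-+-] → (0.5756, -0.554541, -0.88)–(0.5756, -1.185, -0.88)  len=0.6305
  (v1,v7,v3) [-+-] → (0.5756, 0.554541, 0.88)–(0.5756, 1.185, 0.88)  len=0.6305
  (v5,v1,v4) [+-+] → (0.5756, -1.185, 0.88)–(0.5756, -1.185, -0.411811)  len=1.2918
  (v5,v7,v1) [++-] → (0.5756, 0.554541, 0.88)–(0.5756, -1.185, 0.88)  len=1.7395
  (v3,v7,v2) [-+-] → (0.5756, 1.185, 0.88)–(0.5756, 1.185, 0.411811)  len=0.4682
  (v6,v4,v2) [++-] → (0.5756, -0.554541, -0.88)–(0.5756, 1.185, -0.88)  len=1.7395
  (v2,v7,v6) [-++] → (0.5756, 1.185, 0.411811)–(0.5756, 1.185, -0.88)  len=1.2918

Chained into 1 loop(s):
  loop 1: 8 segments, perimeter = 8.2600
Total perimeter = 8.260

loops=1 perimeter=8.260


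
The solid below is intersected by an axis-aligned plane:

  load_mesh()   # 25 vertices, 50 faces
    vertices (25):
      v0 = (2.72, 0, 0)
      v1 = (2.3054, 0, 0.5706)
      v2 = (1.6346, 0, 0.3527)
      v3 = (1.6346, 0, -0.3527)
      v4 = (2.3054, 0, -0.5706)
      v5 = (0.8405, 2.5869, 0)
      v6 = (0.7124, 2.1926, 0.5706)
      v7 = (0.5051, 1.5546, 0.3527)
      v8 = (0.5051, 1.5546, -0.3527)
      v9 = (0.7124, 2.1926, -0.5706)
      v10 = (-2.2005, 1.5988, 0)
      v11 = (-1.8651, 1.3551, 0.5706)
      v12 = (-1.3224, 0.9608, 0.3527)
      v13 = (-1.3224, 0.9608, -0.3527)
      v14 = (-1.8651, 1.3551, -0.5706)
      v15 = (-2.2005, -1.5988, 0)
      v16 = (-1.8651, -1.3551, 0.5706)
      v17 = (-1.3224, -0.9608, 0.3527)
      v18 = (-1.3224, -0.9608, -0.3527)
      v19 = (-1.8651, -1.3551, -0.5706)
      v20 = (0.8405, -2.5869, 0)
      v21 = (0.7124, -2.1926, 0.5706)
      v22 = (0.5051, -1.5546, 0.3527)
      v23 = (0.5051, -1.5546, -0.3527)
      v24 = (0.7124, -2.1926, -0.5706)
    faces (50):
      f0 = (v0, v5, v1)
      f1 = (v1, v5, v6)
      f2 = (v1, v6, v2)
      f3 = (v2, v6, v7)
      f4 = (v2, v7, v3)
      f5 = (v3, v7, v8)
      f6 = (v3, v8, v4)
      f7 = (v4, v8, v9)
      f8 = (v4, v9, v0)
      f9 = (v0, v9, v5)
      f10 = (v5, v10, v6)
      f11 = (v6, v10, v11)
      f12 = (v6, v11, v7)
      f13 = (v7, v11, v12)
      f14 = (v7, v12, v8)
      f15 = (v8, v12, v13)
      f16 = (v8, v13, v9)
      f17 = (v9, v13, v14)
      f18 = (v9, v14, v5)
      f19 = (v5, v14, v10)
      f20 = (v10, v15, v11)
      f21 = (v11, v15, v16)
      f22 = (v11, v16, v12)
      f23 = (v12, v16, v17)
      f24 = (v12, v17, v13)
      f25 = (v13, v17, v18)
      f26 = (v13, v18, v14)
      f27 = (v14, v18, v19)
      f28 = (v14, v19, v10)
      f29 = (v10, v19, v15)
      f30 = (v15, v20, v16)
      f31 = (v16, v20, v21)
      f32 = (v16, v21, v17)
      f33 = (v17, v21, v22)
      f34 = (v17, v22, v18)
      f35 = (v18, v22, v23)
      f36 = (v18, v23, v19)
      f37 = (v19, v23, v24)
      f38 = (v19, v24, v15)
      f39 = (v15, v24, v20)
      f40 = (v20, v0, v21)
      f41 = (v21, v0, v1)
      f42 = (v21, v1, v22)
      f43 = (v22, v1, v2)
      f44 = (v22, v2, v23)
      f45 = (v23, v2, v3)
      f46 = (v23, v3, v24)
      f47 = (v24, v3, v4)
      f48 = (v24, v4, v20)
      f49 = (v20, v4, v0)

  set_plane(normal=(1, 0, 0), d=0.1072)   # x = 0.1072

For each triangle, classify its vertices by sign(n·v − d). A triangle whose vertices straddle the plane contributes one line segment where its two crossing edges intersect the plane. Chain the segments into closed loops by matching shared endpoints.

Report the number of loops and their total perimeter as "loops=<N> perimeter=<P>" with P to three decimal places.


Straddling triangles (20 of 50):
  (v5,v10,v6) [+-+] → (0.1072, 2.34863, 0)–(0.1072, 2.06923, 0.452049)  len=0.5314
  (v6,v10,v11) [+--] → (0.1072, 2.06923, 0.452049)–(0.1072, 1.99595, 0.5706)  len=0.1394
  (v6,v11,v7) [+-+] → (0.1072, 1.99595, 0.5706)–(0.1072, 1.52111, 0.38928)  len=0.5083
  (v7,v11,v12) [+--] → (0.1072, 1.52111, 0.38928)–(0.1072, 1.42531, 0.3527)  len=0.1025
  (v7,v12,v8) [+-+] → (0.1072, 1.42531, 0.3527)–(0.1072, 1.42531, -0.199114)  len=0.5518
  (v8,v12,v13) [+--] → (0.1072, 1.42531, -0.199114)–(0.1072, 1.42531, -0.3527)  len=0.1536
  (v8,v13,v9) [+-+] → (0.1072, 1.42531, -0.3527)–(0.1072, 1.82623, -0.505791)  len=0.4292
  (v9,v13,v14) [+--] → (0.1072, 1.82623, -0.505791)–(0.1072, 1.99595, -0.5706)  len=0.1817
  (v9,v14,v5) [+-+] → (0.1072, 1.99595, -0.5706)–(0.1072, 2.25304, -0.15465)  len=0.4890
  (v5,v14,v10) [+--] → (0.1072, 2.25304, -0.15465)–(0.1072, 2.34863, 0)  len=0.1818
  (v15,v20,v16) [-+-] → (0.1072, -2.34863, 0)–(0.1072, -2.25304, 0.15465)  len=0.1818
  (v16,v20,v21) [-++] → (0.1072, -2.25304, 0.15465)–(0.1072, -1.99595, 0.5706)  len=0.4890
  (v16,v21,v17) [-+-] → (0.1072, -1.99595, 0.5706)–(0.1072, -1.82623, 0.505791)  len=0.1817
  (v17,v21,v22) [-++] → (0.1072, -1.82623, 0.505791)–(0.1072, -1.42531, 0.3527)  len=0.4292
  (v17,v22,v18) [-+-] → (0.1072, -1.42531, 0.3527)–(0.1072, -1.42531, 0.199114)  len=0.1536
  (v18,v22,v23) [-++] → (0.1072, -1.42531, 0.199114)–(0.1072, -1.42531, -0.3527)  len=0.5518
  (v18,v23,v19) [-+-] → (0.1072, -1.42531, -0.3527)–(0.1072, -1.52111, -0.38928)  len=0.1025
  (v19,v23,v24) [-++] → (0.1072, -1.52111, -0.38928)–(0.1072, -1.99595, -0.5706)  len=0.5083
  (v19,v24,v15) [-+-] → (0.1072, -1.99595, -0.5706)–(0.1072, -2.06923, -0.452049)  len=0.1394
  (v15,v24,v20) [-++] → (0.1072, -2.06923, -0.452049)–(0.1072, -2.34863, 0)  len=0.5314

Chained into 2 loop(s):
  loop 1: 10 segments, perimeter = 3.2686
  loop 2: 10 segments, perimeter = 3.2686
Total perimeter = 6.537

loops=2 perimeter=6.537
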